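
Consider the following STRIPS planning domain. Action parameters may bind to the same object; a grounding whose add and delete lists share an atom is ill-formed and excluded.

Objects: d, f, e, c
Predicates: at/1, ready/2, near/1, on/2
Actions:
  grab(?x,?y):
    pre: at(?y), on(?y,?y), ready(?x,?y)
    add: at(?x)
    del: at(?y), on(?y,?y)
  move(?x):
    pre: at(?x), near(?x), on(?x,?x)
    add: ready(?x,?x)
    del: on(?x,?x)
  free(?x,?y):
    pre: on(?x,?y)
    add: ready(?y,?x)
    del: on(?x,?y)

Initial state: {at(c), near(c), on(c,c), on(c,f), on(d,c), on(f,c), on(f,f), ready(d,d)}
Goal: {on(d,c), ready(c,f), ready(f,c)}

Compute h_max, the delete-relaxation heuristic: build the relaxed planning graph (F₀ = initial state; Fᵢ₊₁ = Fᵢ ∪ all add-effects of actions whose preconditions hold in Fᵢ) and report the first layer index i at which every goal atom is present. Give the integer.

1

F0 = init (8 atoms)
F1 = F0 ∪ {ready(c,c), ready(c,d), ready(c,f), ready(f,c), ready(f,f)}  (13 atoms)
goal ⊆ F1  ⇒  h_max = 1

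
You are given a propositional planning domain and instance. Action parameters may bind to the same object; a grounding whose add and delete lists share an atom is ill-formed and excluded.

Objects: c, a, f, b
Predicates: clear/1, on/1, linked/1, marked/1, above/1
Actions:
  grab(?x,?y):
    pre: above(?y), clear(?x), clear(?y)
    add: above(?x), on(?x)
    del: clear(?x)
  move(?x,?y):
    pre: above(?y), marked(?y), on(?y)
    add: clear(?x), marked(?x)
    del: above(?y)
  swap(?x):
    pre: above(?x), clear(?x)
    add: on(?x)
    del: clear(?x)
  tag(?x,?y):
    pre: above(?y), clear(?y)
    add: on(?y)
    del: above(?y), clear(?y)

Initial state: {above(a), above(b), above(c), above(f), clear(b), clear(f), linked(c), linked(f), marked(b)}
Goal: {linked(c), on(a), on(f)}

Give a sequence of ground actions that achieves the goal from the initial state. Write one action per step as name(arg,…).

1. grab(f,f)  →  {above(a), above(b), above(c), above(f), clear(b), linked(c), linked(f), marked(b), on(f)}
2. grab(b,b)  →  {above(a), above(b), above(c), above(f), linked(c), linked(f), marked(b), on(b), on(f)}
3. move(a,b)  →  {above(a), above(c), above(f), clear(a), linked(c), linked(f), marked(a), marked(b), on(b), on(f)}
4. grab(a,a)  →  {above(a), above(c), above(f), linked(c), linked(f), marked(a), marked(b), on(a), on(b), on(f)}

grab(f,f); grab(b,b); move(a,b); grab(a,a)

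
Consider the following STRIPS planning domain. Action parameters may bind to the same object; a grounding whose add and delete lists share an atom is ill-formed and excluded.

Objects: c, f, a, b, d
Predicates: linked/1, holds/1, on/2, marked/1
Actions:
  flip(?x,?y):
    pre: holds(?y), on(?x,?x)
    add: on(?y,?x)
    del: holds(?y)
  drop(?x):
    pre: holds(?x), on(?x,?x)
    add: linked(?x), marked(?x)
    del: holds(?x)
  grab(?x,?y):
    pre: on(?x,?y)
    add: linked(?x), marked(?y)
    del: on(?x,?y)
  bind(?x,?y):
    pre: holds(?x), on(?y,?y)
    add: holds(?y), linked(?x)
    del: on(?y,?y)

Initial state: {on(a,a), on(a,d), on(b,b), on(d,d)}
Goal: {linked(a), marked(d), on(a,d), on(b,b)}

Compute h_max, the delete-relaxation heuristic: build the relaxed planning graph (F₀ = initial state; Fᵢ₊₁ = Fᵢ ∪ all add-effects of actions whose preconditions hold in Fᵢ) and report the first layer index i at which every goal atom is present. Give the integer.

1

F0 = init (4 atoms)
F1 = F0 ∪ {linked(a), linked(b), linked(d), marked(a), marked(b), marked(d)}  (10 atoms)
goal ⊆ F1  ⇒  h_max = 1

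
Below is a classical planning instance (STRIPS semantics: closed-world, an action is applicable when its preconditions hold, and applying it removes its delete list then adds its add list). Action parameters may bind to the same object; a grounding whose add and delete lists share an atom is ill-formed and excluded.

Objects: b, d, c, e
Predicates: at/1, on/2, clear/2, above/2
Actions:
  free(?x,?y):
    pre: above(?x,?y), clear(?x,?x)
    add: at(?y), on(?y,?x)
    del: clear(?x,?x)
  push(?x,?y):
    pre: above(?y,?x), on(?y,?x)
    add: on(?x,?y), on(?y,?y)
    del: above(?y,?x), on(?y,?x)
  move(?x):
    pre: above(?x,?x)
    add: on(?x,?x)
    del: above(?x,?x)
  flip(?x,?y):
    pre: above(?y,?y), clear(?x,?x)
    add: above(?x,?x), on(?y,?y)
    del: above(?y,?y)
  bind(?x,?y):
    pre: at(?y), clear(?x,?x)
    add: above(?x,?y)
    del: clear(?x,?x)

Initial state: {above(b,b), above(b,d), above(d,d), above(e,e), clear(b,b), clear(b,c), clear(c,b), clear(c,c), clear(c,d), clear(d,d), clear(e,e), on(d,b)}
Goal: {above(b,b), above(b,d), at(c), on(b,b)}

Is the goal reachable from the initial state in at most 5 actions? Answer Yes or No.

1. free(b,b)  →  {above(b,b), above(b,d), above(d,d), above(e,e), at(b), clear(b,c), clear(c,b), clear(c,c), clear(c,d), clear(d,d), clear(e,e), on(b,b), on(d,b)}
2. flip(c,d)  →  {above(b,b), above(b,d), above(c,c), above(e,e), at(b), clear(b,c), clear(c,b), clear(c,c), clear(c,d), clear(d,d), clear(e,e), on(b,b), on(d,b), on(d,d)}
3. free(c,c)  →  {above(b,b), above(b,d), above(c,c), above(e,e), at(b), at(c), clear(b,c), clear(c,b), clear(c,d), clear(d,d), clear(e,e), on(b,b), on(c,c), on(d,b), on(d,d)}
optimal plan length = 3; 3 ≤ 5

Yes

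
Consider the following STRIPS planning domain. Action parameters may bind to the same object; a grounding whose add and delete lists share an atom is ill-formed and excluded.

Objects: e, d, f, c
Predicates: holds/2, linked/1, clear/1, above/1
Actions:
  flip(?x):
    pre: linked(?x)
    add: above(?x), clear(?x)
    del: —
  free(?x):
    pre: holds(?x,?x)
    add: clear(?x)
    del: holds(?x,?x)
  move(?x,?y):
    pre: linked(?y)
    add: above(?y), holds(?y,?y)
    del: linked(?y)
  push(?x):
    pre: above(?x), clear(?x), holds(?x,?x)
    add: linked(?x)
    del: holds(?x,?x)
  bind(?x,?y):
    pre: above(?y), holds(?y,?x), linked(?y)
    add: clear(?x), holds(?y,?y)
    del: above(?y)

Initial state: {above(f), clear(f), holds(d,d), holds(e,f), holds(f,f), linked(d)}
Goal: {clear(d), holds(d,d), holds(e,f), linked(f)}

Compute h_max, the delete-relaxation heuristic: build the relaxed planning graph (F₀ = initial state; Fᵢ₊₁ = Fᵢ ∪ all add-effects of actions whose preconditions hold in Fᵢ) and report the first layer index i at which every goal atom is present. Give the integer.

1

F0 = init (6 atoms)
F1 = F0 ∪ {above(d), clear(d), linked(f)}  (9 atoms)
goal ⊆ F1  ⇒  h_max = 1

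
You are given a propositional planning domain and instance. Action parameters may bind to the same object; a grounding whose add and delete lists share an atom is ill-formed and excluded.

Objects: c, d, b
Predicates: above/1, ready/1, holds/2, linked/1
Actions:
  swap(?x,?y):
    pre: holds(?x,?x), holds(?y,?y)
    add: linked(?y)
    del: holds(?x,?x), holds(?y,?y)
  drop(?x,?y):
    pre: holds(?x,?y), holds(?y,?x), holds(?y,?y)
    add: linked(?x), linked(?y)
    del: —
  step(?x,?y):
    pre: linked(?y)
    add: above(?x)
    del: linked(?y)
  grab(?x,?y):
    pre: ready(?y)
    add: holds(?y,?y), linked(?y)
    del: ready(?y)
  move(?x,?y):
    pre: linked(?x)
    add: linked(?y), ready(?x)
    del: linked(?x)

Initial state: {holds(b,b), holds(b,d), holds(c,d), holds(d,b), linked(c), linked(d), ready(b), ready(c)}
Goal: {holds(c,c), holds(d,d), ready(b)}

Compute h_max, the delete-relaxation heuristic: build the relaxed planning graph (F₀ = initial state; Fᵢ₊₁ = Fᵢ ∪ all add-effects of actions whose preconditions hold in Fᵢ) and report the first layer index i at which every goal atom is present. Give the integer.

F0 = init (8 atoms)
F1 = F0 ∪ {above(b), above(c), above(d), holds(c,c), linked(b), ready(d)}  (14 atoms)
F2 = F1 ∪ {holds(d,d)}  (15 atoms)
goal ⊆ F2  ⇒  h_max = 2

2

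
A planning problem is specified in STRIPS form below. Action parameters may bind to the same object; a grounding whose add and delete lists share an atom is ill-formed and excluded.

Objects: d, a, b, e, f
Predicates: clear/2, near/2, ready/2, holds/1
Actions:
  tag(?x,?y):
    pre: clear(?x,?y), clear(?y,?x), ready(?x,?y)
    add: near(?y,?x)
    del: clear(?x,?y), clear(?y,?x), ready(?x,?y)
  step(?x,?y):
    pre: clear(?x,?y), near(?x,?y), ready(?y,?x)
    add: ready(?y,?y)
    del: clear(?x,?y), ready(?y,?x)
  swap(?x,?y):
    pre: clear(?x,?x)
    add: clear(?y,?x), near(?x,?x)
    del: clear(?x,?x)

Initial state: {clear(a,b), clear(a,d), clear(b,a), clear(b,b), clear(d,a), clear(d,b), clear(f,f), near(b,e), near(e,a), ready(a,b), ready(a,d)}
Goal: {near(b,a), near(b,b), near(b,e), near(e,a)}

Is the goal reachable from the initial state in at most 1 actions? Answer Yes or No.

1. tag(a,b)  →  {clear(a,d), clear(b,b), clear(d,a), clear(d,b), clear(f,f), near(b,a), near(b,e), near(e,a), ready(a,d)}
2. swap(b,d)  →  {clear(a,d), clear(d,a), clear(d,b), clear(f,f), near(b,a), near(b,b), near(b,e), near(e,a), ready(a,d)}
optimal plan length = 2; 2 > 1

No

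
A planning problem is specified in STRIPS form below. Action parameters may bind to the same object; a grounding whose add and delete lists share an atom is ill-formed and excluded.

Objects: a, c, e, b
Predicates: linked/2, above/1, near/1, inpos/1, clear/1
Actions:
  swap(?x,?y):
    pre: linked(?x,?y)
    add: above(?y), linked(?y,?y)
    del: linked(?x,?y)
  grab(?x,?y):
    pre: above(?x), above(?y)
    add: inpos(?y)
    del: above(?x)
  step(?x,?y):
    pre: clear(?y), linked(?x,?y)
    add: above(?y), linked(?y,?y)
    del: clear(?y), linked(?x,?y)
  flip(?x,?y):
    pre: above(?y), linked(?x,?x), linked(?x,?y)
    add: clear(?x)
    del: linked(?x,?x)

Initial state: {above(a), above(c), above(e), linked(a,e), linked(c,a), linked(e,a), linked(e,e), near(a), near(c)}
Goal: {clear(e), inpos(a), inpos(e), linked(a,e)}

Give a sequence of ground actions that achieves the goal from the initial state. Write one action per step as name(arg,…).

grab(a,a); grab(c,e); flip(e,e)

1. grab(a,a)  →  {above(c), above(e), inpos(a), linked(a,e), linked(c,a), linked(e,a), linked(e,e), near(a), near(c)}
2. grab(c,e)  →  {above(e), inpos(a), inpos(e), linked(a,e), linked(c,a), linked(e,a), linked(e,e), near(a), near(c)}
3. flip(e,e)  →  {above(e), clear(e), inpos(a), inpos(e), linked(a,e), linked(c,a), linked(e,a), near(a), near(c)}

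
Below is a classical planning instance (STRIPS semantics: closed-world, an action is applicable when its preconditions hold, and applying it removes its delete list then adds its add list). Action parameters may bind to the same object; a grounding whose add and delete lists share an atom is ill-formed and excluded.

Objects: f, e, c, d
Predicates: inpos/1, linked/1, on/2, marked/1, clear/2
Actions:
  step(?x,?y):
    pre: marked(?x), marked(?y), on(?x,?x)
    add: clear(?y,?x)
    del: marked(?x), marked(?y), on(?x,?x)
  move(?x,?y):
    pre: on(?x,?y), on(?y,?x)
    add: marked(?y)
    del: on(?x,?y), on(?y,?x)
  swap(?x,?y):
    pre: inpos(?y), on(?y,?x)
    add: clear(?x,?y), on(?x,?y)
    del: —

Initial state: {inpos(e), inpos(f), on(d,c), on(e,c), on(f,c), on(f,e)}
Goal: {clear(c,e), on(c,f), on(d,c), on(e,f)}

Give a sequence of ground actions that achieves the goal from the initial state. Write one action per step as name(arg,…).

swap(e,f); swap(c,f); swap(c,e)

1. swap(e,f)  →  {clear(e,f), inpos(e), inpos(f), on(d,c), on(e,c), on(e,f), on(f,c), on(f,e)}
2. swap(c,f)  →  {clear(c,f), clear(e,f), inpos(e), inpos(f), on(c,f), on(d,c), on(e,c), on(e,f), on(f,c), on(f,e)}
3. swap(c,e)  →  {clear(c,e), clear(c,f), clear(e,f), inpos(e), inpos(f), on(c,e), on(c,f), on(d,c), on(e,c), on(e,f), on(f,c), on(f,e)}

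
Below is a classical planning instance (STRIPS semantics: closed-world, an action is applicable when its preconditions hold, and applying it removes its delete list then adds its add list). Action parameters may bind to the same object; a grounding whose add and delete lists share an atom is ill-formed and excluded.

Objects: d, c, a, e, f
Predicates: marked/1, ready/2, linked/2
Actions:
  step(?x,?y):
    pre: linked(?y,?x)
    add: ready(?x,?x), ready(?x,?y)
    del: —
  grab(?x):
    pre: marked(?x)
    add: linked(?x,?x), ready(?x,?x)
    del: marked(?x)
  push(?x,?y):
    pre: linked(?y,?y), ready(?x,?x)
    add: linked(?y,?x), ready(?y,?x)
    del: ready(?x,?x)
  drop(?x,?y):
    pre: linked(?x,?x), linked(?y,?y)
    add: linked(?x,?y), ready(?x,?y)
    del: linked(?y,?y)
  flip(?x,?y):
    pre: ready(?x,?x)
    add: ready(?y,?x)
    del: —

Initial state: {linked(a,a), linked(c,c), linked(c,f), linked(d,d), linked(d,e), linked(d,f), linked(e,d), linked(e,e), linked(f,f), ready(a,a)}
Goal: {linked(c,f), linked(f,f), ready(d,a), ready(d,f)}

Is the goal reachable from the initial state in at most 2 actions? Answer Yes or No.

1. step(f,d)  →  {linked(a,a), linked(c,c), linked(c,f), linked(d,d), linked(d,e), linked(d,f), linked(e,d), linked(e,e), linked(f,f), ready(a,a), ready(f,d), ready(f,f)}
2. push(a,d)  →  {linked(a,a), linked(c,c), linked(c,f), linked(d,a), linked(d,d), linked(d,e), linked(d,f), linked(e,d), linked(e,e), linked(f,f), ready(d,a), ready(f,d), ready(f,f)}
3. push(f,d)  →  {linked(a,a), linked(c,c), linked(c,f), linked(d,a), linked(d,d), linked(d,e), linked(d,f), linked(e,d), linked(e,e), linked(f,f), ready(d,a), ready(d,f), ready(f,d)}
optimal plan length = 3; 3 > 2

No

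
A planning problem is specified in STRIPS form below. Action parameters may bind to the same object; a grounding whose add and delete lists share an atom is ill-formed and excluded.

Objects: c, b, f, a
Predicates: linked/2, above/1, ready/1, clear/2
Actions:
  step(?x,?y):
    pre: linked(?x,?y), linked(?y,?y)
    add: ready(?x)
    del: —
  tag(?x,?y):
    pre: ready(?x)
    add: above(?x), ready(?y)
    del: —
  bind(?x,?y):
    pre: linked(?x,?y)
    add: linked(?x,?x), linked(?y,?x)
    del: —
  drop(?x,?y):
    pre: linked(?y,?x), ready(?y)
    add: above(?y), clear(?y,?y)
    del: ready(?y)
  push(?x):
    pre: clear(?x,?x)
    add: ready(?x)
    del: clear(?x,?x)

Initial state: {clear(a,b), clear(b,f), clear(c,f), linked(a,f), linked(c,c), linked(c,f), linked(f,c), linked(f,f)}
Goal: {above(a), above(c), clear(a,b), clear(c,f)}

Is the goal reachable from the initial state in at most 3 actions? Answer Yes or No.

1. step(c,c)  →  {clear(a,b), clear(b,f), clear(c,f), linked(a,f), linked(c,c), linked(c,f), linked(f,c), linked(f,f), ready(c)}
2. tag(c,a)  →  {above(c), clear(a,b), clear(b,f), clear(c,f), linked(a,f), linked(c,c), linked(c,f), linked(f,c), linked(f,f), ready(a), ready(c)}
3. tag(a,c)  →  {above(a), above(c), clear(a,b), clear(b,f), clear(c,f), linked(a,f), linked(c,c), linked(c,f), linked(f,c), linked(f,f), ready(a), ready(c)}
optimal plan length = 3; 3 ≤ 3

Yes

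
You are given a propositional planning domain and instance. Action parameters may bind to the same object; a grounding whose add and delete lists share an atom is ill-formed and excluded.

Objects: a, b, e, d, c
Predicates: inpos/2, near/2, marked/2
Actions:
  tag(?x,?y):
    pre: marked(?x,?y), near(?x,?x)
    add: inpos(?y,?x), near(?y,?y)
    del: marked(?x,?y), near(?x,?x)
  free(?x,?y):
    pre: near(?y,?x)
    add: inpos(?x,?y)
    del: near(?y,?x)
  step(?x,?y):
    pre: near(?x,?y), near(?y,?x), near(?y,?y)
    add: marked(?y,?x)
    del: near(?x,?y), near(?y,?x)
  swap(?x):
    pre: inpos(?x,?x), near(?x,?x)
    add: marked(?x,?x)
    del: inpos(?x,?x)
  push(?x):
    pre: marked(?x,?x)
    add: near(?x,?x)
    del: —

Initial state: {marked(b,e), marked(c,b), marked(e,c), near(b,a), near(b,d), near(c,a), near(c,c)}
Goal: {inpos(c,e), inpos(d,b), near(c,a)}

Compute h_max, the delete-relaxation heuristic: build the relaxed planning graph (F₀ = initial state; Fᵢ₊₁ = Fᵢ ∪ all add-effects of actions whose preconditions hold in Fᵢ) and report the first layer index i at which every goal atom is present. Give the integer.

3

F0 = init (7 atoms)
F1 = F0 ∪ {inpos(a,b), inpos(a,c), inpos(b,c), inpos(c,c), inpos(d,b), marked(c,c), near(b,b)}  (14 atoms)
F2 = F1 ∪ {inpos(b,b), inpos(e,b), marked(b,b), near(e,e)}  (18 atoms)
F3 = F2 ∪ {inpos(c,e), inpos(e,e), marked(e,e)}  (21 atoms)
goal ⊆ F3  ⇒  h_max = 3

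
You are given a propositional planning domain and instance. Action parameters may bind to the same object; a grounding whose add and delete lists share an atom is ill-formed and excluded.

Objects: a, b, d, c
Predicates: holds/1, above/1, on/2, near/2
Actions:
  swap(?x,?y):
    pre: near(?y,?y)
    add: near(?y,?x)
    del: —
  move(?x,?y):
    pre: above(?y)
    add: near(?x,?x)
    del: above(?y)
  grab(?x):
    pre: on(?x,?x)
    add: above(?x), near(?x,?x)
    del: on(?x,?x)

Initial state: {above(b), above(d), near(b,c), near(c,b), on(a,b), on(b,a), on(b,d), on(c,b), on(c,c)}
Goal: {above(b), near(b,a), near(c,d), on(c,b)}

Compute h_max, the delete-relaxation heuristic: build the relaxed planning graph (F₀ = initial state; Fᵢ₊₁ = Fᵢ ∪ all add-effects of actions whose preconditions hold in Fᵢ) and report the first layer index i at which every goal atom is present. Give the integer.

2

F0 = init (9 atoms)
F1 = F0 ∪ {above(c), near(a,a), near(b,b), near(c,c), near(d,d)}  (14 atoms)
F2 = F1 ∪ {near(a,b), near(a,c), near(a,d), near(b,a), near(b,d), near(c,a), near(c,d), near(d,a), near(d,b), near(d,c)}  (24 atoms)
goal ⊆ F2  ⇒  h_max = 2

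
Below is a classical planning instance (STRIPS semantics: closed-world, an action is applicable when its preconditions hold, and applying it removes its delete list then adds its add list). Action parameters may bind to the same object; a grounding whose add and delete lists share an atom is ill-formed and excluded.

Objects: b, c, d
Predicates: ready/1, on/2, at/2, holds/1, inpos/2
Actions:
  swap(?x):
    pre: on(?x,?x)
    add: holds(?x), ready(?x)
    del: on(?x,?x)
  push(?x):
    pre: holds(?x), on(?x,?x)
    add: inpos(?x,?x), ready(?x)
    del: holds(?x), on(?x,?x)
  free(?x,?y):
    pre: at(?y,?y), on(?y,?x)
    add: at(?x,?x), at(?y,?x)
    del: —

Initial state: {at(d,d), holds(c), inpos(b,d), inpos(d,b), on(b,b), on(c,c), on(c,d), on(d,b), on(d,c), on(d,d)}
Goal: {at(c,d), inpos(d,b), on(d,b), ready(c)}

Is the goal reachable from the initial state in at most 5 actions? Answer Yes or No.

Yes

1. swap(c)  →  {at(d,d), holds(c), inpos(b,d), inpos(d,b), on(b,b), on(c,d), on(d,b), on(d,c), on(d,d), ready(c)}
2. free(c,d)  →  {at(c,c), at(d,c), at(d,d), holds(c), inpos(b,d), inpos(d,b), on(b,b), on(c,d), on(d,b), on(d,c), on(d,d), ready(c)}
3. free(d,c)  →  {at(c,c), at(c,d), at(d,c), at(d,d), holds(c), inpos(b,d), inpos(d,b), on(b,b), on(c,d), on(d,b), on(d,c), on(d,d), ready(c)}
optimal plan length = 3; 3 ≤ 5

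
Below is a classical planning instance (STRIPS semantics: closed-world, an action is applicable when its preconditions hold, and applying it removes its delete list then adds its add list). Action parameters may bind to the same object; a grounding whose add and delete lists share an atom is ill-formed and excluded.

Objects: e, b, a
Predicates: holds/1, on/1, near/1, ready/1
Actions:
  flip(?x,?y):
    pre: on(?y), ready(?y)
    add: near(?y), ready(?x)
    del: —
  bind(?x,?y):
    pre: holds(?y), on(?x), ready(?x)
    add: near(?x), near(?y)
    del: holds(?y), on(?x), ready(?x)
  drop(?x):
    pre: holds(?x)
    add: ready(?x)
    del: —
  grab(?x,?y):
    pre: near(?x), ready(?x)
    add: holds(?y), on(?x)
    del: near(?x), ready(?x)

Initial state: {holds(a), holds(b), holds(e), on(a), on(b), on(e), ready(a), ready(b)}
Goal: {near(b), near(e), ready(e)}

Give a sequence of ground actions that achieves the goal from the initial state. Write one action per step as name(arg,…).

1. flip(e,b)  →  {holds(a), holds(b), holds(e), near(b), on(a), on(b), on(e), ready(a), ready(b), ready(e)}
2. flip(e,e)  →  {holds(a), holds(b), holds(e), near(b), near(e), on(a), on(b), on(e), ready(a), ready(b), ready(e)}

flip(e,b); flip(e,e)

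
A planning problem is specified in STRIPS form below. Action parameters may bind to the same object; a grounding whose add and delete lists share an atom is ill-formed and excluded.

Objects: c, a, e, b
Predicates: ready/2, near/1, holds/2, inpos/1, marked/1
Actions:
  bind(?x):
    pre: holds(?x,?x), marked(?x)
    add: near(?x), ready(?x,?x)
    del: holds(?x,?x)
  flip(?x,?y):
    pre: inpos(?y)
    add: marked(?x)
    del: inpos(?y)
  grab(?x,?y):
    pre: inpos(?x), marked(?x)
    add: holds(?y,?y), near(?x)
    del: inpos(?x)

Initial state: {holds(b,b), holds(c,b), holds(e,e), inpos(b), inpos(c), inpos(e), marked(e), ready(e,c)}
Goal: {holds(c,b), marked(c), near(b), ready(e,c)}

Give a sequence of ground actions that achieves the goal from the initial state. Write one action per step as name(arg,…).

flip(c,c); flip(b,e); bind(b)

1. flip(c,c)  →  {holds(b,b), holds(c,b), holds(e,e), inpos(b), inpos(e), marked(c), marked(e), ready(e,c)}
2. flip(b,e)  →  {holds(b,b), holds(c,b), holds(e,e), inpos(b), marked(b), marked(c), marked(e), ready(e,c)}
3. bind(b)  →  {holds(c,b), holds(e,e), inpos(b), marked(b), marked(c), marked(e), near(b), ready(b,b), ready(e,c)}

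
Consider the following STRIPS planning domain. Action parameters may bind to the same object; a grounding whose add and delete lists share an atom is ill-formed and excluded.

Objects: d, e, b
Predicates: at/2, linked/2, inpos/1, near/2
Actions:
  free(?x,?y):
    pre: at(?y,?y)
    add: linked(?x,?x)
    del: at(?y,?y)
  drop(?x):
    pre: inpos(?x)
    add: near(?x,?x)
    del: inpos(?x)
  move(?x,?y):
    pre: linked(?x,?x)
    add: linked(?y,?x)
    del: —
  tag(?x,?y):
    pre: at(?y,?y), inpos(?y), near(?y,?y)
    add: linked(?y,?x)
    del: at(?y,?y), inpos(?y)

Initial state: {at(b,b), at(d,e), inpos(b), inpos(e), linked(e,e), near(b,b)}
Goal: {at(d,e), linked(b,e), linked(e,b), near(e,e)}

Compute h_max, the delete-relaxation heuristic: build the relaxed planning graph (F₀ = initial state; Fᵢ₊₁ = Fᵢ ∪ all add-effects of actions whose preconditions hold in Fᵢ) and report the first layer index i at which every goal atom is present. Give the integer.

2

F0 = init (6 atoms)
F1 = F0 ∪ {linked(b,b), linked(b,d), linked(b,e), linked(d,d), linked(d,e), near(e,e)}  (12 atoms)
F2 = F1 ∪ {linked(d,b), linked(e,b), linked(e,d)}  (15 atoms)
goal ⊆ F2  ⇒  h_max = 2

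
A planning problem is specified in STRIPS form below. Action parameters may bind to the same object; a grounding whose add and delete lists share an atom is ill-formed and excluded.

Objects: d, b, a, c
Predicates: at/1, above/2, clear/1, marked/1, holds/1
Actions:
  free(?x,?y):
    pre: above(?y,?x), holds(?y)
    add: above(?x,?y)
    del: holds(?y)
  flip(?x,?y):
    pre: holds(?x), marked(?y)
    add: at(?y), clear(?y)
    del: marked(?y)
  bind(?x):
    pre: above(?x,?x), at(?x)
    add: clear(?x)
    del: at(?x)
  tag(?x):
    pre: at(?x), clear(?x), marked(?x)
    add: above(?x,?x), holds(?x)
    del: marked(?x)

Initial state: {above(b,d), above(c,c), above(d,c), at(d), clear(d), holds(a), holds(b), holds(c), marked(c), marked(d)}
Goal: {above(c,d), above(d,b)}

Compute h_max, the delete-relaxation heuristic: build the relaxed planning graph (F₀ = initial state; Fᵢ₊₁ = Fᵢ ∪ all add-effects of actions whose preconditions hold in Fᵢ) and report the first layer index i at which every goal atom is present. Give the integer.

2

F0 = init (10 atoms)
F1 = F0 ∪ {above(d,b), above(d,d), at(c), clear(c), holds(d)}  (15 atoms)
F2 = F1 ∪ {above(c,d)}  (16 atoms)
goal ⊆ F2  ⇒  h_max = 2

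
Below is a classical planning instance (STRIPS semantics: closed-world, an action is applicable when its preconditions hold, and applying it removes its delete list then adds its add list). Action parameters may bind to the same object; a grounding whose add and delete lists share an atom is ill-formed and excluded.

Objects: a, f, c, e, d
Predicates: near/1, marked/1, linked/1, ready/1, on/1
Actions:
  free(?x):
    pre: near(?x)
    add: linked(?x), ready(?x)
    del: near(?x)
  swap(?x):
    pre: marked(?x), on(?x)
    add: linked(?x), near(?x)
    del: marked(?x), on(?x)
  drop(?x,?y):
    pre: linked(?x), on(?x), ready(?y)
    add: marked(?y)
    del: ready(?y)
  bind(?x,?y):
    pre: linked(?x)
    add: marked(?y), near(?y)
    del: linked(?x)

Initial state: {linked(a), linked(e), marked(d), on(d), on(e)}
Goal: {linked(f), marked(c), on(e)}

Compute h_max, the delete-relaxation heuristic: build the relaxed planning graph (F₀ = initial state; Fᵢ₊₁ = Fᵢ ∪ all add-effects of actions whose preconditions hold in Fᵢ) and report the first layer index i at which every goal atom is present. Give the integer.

2

F0 = init (5 atoms)
F1 = F0 ∪ {linked(d), marked(a), marked(c), marked(e), marked(f), near(a), near(c), near(d), near(e), near(f)}  (15 atoms)
F2 = F1 ∪ {linked(c), linked(f), ready(a), ready(c), ready(d), ready(e), ready(f)}  (22 atoms)
goal ⊆ F2  ⇒  h_max = 2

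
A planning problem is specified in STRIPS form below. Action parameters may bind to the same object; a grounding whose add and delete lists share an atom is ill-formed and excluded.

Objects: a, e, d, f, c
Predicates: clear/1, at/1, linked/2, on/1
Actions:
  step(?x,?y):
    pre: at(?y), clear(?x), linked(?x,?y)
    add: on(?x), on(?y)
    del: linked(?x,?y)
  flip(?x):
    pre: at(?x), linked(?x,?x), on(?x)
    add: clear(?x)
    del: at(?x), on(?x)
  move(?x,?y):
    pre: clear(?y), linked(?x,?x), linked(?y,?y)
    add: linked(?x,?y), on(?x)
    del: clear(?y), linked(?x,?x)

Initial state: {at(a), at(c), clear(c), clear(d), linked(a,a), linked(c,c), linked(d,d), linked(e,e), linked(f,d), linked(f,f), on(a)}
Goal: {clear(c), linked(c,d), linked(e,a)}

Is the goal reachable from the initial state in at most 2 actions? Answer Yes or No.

1. flip(a)  →  {at(c), clear(a), clear(c), clear(d), linked(a,a), linked(c,c), linked(d,d), linked(e,e), linked(f,d), linked(f,f)}
2. move(e,a)  →  {at(c), clear(c), clear(d), linked(a,a), linked(c,c), linked(d,d), linked(e,a), linked(f,d), linked(f,f), on(e)}
3. move(c,d)  →  {at(c), clear(c), linked(a,a), linked(c,d), linked(d,d), linked(e,a), linked(f,d), linked(f,f), on(c), on(e)}
optimal plan length = 3; 3 > 2

No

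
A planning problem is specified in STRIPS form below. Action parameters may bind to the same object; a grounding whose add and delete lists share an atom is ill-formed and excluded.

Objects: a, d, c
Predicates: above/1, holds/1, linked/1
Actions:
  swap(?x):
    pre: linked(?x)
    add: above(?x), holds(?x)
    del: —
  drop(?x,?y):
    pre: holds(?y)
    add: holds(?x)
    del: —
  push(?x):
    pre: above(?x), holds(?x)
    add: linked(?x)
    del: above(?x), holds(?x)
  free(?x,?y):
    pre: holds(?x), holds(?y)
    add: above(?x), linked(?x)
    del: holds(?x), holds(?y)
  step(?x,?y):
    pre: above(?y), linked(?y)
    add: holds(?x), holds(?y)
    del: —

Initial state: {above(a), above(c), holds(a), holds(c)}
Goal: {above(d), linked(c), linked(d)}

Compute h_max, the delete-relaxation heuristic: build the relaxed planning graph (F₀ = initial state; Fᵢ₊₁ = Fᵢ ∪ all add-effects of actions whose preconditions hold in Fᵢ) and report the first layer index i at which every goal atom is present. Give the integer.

F0 = init (4 atoms)
F1 = F0 ∪ {holds(d), linked(a), linked(c)}  (7 atoms)
F2 = F1 ∪ {above(d), linked(d)}  (9 atoms)
goal ⊆ F2  ⇒  h_max = 2

2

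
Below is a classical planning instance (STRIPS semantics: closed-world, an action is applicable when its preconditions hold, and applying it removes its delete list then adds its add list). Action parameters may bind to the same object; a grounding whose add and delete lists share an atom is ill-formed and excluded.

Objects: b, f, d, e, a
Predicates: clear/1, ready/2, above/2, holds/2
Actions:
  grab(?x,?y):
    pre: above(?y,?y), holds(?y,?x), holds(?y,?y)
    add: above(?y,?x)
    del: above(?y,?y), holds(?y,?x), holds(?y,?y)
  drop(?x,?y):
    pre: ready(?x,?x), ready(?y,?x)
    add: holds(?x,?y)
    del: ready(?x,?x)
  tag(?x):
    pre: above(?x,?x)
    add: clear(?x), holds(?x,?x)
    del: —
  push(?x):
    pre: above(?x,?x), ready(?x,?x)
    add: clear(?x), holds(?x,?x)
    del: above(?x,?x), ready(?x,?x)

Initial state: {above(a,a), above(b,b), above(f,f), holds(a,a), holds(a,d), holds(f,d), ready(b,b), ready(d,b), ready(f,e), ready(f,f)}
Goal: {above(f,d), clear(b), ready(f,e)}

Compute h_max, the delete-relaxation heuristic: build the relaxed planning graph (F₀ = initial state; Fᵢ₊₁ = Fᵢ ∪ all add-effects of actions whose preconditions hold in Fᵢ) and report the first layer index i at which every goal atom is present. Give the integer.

F0 = init (10 atoms)
F1 = F0 ∪ {above(a,d), clear(a), clear(b), clear(f), holds(b,b), holds(b,d), holds(f,f)}  (17 atoms)
F2 = F1 ∪ {above(b,d), above(f,d)}  (19 atoms)
goal ⊆ F2  ⇒  h_max = 2

2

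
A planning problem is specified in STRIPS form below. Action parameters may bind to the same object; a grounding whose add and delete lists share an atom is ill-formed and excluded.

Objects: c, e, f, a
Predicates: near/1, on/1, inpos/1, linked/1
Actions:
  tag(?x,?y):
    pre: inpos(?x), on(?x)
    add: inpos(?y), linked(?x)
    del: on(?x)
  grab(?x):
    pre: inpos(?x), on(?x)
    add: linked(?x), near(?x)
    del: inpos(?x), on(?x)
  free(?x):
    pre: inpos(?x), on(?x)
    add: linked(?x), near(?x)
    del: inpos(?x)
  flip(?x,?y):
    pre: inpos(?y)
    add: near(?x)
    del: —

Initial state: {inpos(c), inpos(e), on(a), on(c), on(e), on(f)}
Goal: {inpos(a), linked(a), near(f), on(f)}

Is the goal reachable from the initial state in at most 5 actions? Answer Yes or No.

Yes

1. tag(c,a)  →  {inpos(a), inpos(c), inpos(e), linked(c), on(a), on(e), on(f)}
2. tag(a,c)  →  {inpos(a), inpos(c), inpos(e), linked(a), linked(c), on(e), on(f)}
3. flip(f,c)  →  {inpos(a), inpos(c), inpos(e), linked(a), linked(c), near(f), on(e), on(f)}
optimal plan length = 3; 3 ≤ 5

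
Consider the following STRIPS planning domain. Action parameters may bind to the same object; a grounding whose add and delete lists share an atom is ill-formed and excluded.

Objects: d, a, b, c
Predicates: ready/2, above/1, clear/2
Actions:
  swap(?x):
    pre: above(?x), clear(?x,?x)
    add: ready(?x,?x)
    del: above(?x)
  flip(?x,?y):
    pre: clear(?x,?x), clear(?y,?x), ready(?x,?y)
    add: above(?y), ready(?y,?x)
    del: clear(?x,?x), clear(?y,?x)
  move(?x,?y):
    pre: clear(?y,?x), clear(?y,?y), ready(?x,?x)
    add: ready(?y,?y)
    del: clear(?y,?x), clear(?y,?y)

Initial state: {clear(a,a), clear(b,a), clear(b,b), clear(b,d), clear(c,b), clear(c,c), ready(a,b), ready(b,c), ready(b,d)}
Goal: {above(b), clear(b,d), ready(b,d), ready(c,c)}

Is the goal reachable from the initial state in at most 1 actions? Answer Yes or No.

1. flip(a,b)  →  {above(b), clear(b,b), clear(b,d), clear(c,b), clear(c,c), ready(a,b), ready(b,a), ready(b,c), ready(b,d)}
2. flip(b,c)  →  {above(b), above(c), clear(b,d), clear(c,c), ready(a,b), ready(b,a), ready(b,c), ready(b,d), ready(c,b)}
3. swap(c)  →  {above(b), clear(b,d), clear(c,c), ready(a,b), ready(b,a), ready(b,c), ready(b,d), ready(c,b), ready(c,c)}
optimal plan length = 3; 3 > 1

No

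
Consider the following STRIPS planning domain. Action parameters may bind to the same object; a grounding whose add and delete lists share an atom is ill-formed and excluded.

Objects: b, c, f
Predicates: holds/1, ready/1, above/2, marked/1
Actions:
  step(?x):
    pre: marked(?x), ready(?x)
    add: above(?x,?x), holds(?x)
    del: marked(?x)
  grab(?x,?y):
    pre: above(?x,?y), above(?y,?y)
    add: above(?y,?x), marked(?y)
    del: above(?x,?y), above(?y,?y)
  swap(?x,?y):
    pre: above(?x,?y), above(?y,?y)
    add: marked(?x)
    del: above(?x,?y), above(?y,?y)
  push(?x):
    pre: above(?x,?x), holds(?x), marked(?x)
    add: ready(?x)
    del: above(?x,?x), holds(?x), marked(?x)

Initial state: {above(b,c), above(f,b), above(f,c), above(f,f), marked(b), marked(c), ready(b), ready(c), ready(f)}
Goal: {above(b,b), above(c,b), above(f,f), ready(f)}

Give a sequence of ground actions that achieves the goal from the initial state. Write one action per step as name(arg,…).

step(b); step(c); grab(b,c)

1. step(b)  →  {above(b,b), above(b,c), above(f,b), above(f,c), above(f,f), holds(b), marked(c), ready(b), ready(c), ready(f)}
2. step(c)  →  {above(b,b), above(b,c), above(c,c), above(f,b), above(f,c), above(f,f), holds(b), holds(c), ready(b), ready(c), ready(f)}
3. grab(b,c)  →  {above(b,b), above(c,b), above(f,b), above(f,c), above(f,f), holds(b), holds(c), marked(c), ready(b), ready(c), ready(f)}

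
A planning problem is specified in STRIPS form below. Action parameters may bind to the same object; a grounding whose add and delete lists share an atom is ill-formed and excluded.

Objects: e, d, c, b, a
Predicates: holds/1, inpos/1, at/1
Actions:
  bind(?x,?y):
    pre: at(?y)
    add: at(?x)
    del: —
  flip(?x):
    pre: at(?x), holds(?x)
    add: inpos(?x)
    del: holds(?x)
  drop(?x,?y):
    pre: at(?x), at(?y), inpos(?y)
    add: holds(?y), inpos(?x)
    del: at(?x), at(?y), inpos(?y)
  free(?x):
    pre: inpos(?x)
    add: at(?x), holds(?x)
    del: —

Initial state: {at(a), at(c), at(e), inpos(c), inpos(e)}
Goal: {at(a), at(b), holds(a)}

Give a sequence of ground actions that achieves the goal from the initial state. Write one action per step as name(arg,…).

bind(b,e); drop(a,e); free(a)

1. bind(b,e)  →  {at(a), at(b), at(c), at(e), inpos(c), inpos(e)}
2. drop(a,e)  →  {at(b), at(c), holds(e), inpos(a), inpos(c)}
3. free(a)  →  {at(a), at(b), at(c), holds(a), holds(e), inpos(a), inpos(c)}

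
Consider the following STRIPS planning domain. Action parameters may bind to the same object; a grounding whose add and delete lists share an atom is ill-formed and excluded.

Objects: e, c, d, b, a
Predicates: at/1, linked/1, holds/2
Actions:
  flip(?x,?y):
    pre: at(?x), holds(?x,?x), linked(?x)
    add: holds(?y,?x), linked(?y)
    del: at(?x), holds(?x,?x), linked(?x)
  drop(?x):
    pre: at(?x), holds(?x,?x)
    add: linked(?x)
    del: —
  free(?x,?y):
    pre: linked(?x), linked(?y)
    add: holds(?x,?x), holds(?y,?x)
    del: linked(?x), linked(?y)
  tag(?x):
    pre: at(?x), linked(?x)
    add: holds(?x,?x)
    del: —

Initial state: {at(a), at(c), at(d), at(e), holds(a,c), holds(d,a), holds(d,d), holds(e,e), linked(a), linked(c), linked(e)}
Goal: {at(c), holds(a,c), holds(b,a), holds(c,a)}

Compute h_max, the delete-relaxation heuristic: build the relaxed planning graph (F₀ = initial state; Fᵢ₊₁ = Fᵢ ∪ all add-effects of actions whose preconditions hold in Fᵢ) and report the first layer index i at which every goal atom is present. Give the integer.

F0 = init (11 atoms)
F1 = F0 ∪ {holds(a,a), holds(a,e), holds(b,e), holds(c,a), holds(c,c), holds(c,e), holds(d,e), holds(e,a), holds(e,c), linked(b), linked(d)}  (22 atoms)
F2 = F1 ∪ {holds(a,b), holds(a,d), holds(b,a), holds(b,b), holds(b,c), holds(b,d), holds(c,b), holds(c,d), holds(d,b), holds(d,c), holds(e,b), holds(e,d)}  (34 atoms)
goal ⊆ F2  ⇒  h_max = 2

2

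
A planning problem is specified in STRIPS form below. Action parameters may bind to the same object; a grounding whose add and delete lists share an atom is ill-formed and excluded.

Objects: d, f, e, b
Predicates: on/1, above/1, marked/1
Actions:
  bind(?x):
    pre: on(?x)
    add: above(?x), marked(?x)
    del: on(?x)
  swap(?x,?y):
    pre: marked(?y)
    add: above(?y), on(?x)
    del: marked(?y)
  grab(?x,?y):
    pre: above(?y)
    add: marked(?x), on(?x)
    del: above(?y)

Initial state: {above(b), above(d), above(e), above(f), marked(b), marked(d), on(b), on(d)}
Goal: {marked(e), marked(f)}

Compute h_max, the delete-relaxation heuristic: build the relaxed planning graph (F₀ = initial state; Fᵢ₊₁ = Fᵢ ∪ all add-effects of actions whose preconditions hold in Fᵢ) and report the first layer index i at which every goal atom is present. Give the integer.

F0 = init (8 atoms)
F1 = F0 ∪ {marked(e), marked(f), on(e), on(f)}  (12 atoms)
goal ⊆ F1  ⇒  h_max = 1

1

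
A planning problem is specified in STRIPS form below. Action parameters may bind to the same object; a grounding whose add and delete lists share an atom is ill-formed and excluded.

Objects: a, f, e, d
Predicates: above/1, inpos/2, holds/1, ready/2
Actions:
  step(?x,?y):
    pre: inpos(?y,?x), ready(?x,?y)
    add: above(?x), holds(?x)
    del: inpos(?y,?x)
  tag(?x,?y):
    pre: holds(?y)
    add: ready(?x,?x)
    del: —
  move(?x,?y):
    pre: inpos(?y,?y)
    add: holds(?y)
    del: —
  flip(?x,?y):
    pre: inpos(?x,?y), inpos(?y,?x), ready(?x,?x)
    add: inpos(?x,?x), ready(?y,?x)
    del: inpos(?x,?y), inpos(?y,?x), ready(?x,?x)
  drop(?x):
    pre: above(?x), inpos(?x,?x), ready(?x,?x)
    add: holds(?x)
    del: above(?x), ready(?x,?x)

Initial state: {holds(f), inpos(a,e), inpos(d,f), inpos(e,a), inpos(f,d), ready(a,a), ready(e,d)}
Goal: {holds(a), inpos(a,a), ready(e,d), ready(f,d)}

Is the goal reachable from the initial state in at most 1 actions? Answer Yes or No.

1. tag(d,f)  →  {holds(f), inpos(a,e), inpos(d,f), inpos(e,a), inpos(f,d), ready(a,a), ready(d,d), ready(e,d)}
2. flip(a,e)  →  {holds(f), inpos(a,a), inpos(d,f), inpos(f,d), ready(d,d), ready(e,a), ready(e,d)}
3. move(a,a)  →  {holds(a), holds(f), inpos(a,a), inpos(d,f), inpos(f,d), ready(d,d), ready(e,a), ready(e,d)}
4. flip(d,f)  →  {holds(a), holds(f), inpos(a,a), inpos(d,d), ready(e,a), ready(e,d), ready(f,d)}
optimal plan length = 4; 4 > 1

No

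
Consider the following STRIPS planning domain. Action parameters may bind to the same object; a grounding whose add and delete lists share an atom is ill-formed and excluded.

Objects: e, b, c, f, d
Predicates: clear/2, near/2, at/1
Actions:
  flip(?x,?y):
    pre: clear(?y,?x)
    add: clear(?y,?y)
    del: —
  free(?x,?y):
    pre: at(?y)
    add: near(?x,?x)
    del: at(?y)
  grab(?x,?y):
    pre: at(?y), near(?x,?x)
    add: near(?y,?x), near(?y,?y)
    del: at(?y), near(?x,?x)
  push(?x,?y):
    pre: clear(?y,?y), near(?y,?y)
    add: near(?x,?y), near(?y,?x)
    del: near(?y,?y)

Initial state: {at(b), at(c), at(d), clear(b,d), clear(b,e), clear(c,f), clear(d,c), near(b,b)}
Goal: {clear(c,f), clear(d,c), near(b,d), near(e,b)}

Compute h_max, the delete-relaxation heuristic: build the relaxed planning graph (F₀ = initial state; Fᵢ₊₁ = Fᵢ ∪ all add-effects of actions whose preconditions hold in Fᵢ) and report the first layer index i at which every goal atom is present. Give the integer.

2

F0 = init (8 atoms)
F1 = F0 ∪ {clear(b,b), clear(c,c), clear(d,d), near(c,b), near(c,c), near(d,b), near(d,d), near(e,e), near(f,f)}  (17 atoms)
F2 = F1 ∪ {near(b,c), near(b,d), near(b,e), near(b,f), near(c,d), near(c,e), near(c,f), near(d,c), near(d,e), near(d,f), near(e,b), near(e,c), near(e,d), near(f,b), near(f,c), near(f,d)}  (33 atoms)
goal ⊆ F2  ⇒  h_max = 2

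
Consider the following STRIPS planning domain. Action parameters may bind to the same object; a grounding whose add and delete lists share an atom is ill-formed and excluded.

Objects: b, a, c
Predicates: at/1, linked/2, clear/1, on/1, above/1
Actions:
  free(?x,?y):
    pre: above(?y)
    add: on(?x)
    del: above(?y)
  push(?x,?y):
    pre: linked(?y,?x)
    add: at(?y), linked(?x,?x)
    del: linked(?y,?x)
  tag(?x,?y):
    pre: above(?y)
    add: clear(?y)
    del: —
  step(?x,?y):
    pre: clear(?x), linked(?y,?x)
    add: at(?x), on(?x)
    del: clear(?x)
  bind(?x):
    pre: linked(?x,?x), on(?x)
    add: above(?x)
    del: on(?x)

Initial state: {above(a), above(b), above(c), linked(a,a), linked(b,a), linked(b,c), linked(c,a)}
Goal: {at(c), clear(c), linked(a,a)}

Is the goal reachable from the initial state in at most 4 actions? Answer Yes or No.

1. push(a,c)  →  {above(a), above(b), above(c), at(c), linked(a,a), linked(b,a), linked(b,c)}
2. tag(b,c)  →  {above(a), above(b), above(c), at(c), clear(c), linked(a,a), linked(b,a), linked(b,c)}
optimal plan length = 2; 2 ≤ 4

Yes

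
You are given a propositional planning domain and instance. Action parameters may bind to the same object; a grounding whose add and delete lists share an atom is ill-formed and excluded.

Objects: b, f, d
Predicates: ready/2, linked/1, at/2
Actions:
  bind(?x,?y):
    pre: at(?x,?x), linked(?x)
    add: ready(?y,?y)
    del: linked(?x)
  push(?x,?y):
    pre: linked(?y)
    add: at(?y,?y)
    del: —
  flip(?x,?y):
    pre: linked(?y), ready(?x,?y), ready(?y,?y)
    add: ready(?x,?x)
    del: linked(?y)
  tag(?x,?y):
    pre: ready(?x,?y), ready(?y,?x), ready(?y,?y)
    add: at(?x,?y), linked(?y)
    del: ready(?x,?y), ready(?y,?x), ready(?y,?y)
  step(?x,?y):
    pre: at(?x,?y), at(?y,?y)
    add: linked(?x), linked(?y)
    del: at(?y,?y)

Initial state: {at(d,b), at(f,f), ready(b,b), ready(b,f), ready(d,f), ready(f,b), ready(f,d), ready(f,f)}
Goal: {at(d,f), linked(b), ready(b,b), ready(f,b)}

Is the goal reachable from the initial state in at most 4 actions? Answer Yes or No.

Yes

1. tag(b,b)  →  {at(b,b), at(d,b), at(f,f), linked(b), ready(b,f), ready(d,f), ready(f,b), ready(f,d), ready(f,f)}
2. tag(d,f)  →  {at(b,b), at(d,b), at(d,f), at(f,f), linked(b), linked(f), ready(b,f), ready(f,b)}
3. bind(f,b)  →  {at(b,b), at(d,b), at(d,f), at(f,f), linked(b), ready(b,b), ready(b,f), ready(f,b)}
optimal plan length = 3; 3 ≤ 4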